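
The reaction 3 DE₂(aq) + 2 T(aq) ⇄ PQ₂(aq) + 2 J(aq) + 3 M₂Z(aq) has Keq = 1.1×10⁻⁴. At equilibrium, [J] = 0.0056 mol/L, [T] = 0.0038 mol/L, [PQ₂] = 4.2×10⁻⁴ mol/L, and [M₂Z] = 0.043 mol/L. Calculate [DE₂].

[DE₂] = 0.087 mol/L

At equilibrium, Keq = [PQ₂]·[J]²·[M₂Z]³ / ([DE₂]³·[T]²) = 1.1×10⁻⁴.
(4.2×10⁻⁴)·(0.0056)²·(0.043)³ / (([DE₂])³·(0.0038)²) = 1.1×10⁻⁴
[DE₂]³ = 6.59×10⁻⁴ ⇒ [DE₂] = 0.087 mol/L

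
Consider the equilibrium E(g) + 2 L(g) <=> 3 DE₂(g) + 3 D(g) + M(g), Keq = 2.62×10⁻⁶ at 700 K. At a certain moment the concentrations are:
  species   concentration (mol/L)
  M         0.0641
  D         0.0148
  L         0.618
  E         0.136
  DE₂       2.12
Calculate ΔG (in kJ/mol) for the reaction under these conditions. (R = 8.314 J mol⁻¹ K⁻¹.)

ΔG = 15.6 kJ/mol

Q = [DE₂]³·[D]³·[M] / ([E]·[L]²) = (2.12)³·(0.0148)³·(0.0641) / ((0.136)·(0.618)²) = 3.81×10⁻⁵
ΔG = RT ln(Q/Keq) = (8.314 J mol⁻¹ K⁻¹)(700 K) × ln(3.81×10⁻⁵/2.62×10⁻⁶)
   = (5.820 kJ/mol)(2.677) = 15.6 kJ/mol
ΔG > 0, so the forward reaction is non-spontaneous (proceeds in reverse).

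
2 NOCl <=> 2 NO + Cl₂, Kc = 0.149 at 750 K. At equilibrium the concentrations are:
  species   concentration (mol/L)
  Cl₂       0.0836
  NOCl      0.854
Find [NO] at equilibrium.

[NO] = 1.14 mol/L

At equilibrium, Kc = [NO]²·[Cl₂] / [NOCl]² = 0.149.
([NO])²·(0.0836) / (0.854)² = 0.149
[NO]² = 1.30 ⇒ [NO] = 1.14 mol/L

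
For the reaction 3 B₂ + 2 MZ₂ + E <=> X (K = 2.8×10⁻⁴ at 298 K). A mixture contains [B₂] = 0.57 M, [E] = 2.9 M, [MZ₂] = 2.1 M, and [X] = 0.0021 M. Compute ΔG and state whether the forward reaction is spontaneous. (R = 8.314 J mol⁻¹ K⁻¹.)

Q = [X] / ([B₂]³·[MZ₂]²·[E]) = (0.0021) / ((0.57)³·(2.1)²·(2.9)) = 8.87×10⁻⁴
ΔG = RT ln(Q/K) = (8.314 J mol⁻¹ K⁻¹)(298 K) × ln(8.87×10⁻⁴/2.8×10⁻⁴)
   = (2.478 kJ/mol)(1.153) = 2.86 kJ/mol
ΔG > 0, so the forward reaction is non-spontaneous (proceeds in reverse).

ΔG = 2.86 kJ/mol; the forward reaction is non-spontaneous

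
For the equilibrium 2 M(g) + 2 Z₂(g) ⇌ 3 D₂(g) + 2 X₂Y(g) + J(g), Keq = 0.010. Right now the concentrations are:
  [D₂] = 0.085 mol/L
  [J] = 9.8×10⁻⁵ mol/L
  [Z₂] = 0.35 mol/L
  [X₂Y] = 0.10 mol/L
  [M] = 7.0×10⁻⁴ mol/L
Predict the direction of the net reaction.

Q = [D₂]³·[X₂Y]²·[J] / ([M]²·[Z₂]²) = (0.085)³·(0.10)²·(9.8×10⁻⁵) / ((7.0×10⁻⁴)²·(0.35)²) = 0.010
Q = 0.010 = Keq, so the system is already at equilibrium.

at equilibrium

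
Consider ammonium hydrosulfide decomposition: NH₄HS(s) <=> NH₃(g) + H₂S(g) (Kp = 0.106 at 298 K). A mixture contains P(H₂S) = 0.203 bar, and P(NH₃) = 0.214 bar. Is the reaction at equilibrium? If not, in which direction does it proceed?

forward (toward products)

(NH₄HS is a pure solid — omitted from Qp.)
Qp = P(NH₃)·P(H₂S) = (0.214)·(0.203) = 0.0434
Qp = 0.0434 < Kp = 0.106, so the forward reaction proceeds.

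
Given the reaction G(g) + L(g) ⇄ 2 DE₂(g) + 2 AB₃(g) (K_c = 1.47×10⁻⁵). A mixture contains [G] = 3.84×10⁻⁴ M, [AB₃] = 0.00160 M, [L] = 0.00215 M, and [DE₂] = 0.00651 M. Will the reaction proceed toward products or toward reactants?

Q_c = [DE₂]²·[AB₃]² / ([G]·[L]) = (0.00651)²·(0.00160)² / ((3.84×10⁻⁴)·(0.00215)) = 1.31×10⁻⁴
Q_c = 1.31×10⁻⁴ > K_c = 1.47×10⁻⁵, so the reverse reaction proceeds.

reverse (toward reactants)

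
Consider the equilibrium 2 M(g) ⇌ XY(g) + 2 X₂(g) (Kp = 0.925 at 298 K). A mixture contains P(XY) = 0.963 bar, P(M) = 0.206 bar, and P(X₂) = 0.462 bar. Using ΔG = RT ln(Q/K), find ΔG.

ΔG = 4.10 kJ/mol

Qp = P(XY)·P(X₂)² / P(M)² = (0.963)·(0.462)² / (0.206)² = 4.84
ΔG = RT ln(Qp/Kp) = (8.314 J mol⁻¹ K⁻¹)(298 K) × ln(4.84/0.925)
   = (2.478 kJ/mol)(1.655) = 4.10 kJ/mol
ΔG > 0, so the forward reaction is non-spontaneous (proceeds in reverse).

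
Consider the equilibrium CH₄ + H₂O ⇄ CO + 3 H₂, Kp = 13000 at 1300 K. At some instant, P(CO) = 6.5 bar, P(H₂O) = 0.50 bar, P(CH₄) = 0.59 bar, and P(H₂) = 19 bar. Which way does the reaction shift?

Qp = P(CO)·P(H₂)³ / (P(CH₄)·P(H₂O)) = (6.5)·(19)³ / ((0.59)·(0.50)) = 1.5×10⁵
Qp = 1.5×10⁵ > Kp = 13000, so the reverse reaction proceeds.

to the left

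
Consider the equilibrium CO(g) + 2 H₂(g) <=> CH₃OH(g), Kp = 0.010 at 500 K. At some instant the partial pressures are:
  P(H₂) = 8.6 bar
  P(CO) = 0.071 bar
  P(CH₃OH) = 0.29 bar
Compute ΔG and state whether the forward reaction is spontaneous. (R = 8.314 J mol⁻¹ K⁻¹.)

Qp = P(CH₃OH) / (P(CO)·P(H₂)²) = (0.29) / ((0.071)·(8.6)²) = 0.0552
ΔG = RT ln(Qp/Kp) = (8.314 J mol⁻¹ K⁻¹)(500 K) × ln(0.0552/0.010)
   = (4.157 kJ/mol)(1.708) = 7.10 kJ/mol
ΔG > 0, so the forward reaction is non-spontaneous (proceeds in reverse).

ΔG = 7.10 kJ/mol; the forward reaction is non-spontaneous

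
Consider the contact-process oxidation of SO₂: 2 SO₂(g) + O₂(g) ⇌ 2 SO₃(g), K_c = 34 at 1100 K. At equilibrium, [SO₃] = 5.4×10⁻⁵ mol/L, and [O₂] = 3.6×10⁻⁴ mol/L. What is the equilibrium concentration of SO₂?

[SO₂] = 4.9×10⁻⁴ mol/L

At equilibrium, K_c = [SO₃]² / ([SO₂]²·[O₂]) = 34.
(5.4×10⁻⁵)² / (([SO₂])²·(3.6×10⁻⁴)) = 34
[SO₂]² = 2.38×10⁻⁷ ⇒ [SO₂] = 4.9×10⁻⁴ mol/L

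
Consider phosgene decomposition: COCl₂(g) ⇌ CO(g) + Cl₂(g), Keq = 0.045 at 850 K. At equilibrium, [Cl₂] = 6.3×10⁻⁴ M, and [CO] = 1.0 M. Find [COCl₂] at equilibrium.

[COCl₂] = 0.014 M

At equilibrium, Keq = [CO]·[Cl₂] / [COCl₂] = 0.045.
(1.0)·(6.3×10⁻⁴) / ([COCl₂]) = 0.045
[COCl₂] = 0.0140 = 0.014 M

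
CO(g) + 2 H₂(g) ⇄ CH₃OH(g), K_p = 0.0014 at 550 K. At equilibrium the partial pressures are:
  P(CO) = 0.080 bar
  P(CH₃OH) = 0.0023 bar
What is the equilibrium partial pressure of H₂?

P(H₂) = 4.5 bar

At equilibrium, K_p = P(CH₃OH) / (P(CO)·P(H₂)²) = 0.0014.
(0.0023) / ((0.080)·(P(H₂))²) = 0.0014
P(H₂)² = 20.5 ⇒ P(H₂) = 4.5 bar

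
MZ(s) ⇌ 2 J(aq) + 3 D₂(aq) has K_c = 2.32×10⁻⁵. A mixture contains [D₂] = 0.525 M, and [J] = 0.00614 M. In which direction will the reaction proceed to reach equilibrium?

(MZ is a pure solid — omitted from Q_c.)
Q_c = [J]²·[D₂]³ = (0.00614)²·(0.525)³ = 5.46×10⁻⁶
Q_c = 5.46×10⁻⁶ < K_c = 2.32×10⁻⁵, so the forward reaction proceeds.

to the right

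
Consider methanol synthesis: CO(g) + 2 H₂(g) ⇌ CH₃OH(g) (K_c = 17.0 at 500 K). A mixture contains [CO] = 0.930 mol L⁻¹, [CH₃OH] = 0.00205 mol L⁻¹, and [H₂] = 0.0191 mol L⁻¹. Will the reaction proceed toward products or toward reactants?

forward (toward products)

Q_c = [CH₃OH] / ([CO]·[H₂]²) = (0.00205) / ((0.930)·(0.0191)²) = 6.04
Q_c = 6.04 < K_c = 17.0, so the forward reaction proceeds.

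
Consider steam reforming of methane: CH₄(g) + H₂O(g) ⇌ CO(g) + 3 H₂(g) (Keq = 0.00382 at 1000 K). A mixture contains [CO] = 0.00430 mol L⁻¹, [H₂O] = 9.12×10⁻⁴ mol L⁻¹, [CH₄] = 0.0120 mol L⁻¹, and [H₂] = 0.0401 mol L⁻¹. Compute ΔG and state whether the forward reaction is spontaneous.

Q = [CO]·[H₂]³ / ([CH₄]·[H₂O]) = (0.00430)·(0.0401)³ / ((0.0120)·(9.12×10⁻⁴)) = 0.0253
ΔG = RT ln(Q/Keq) = (8.314 J mol⁻¹ K⁻¹)(1000 K) × ln(0.0253/0.00382)
   = (8.314 kJ/mol)(1.891) = 15.7 kJ/mol
ΔG > 0, so the forward reaction is non-spontaneous (proceeds in reverse).

ΔG = 15.7 kJ/mol; the forward reaction is non-spontaneous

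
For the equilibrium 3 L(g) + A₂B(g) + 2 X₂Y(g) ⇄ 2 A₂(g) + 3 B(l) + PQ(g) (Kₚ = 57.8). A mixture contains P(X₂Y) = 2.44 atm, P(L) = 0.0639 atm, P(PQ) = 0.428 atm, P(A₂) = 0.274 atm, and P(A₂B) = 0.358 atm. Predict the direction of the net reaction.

at equilibrium

(B is a pure liquid — omitted from Qₚ.)
Qₚ = P(A₂)²·P(PQ) / (P(L)³·P(A₂B)·P(X₂Y)²) = (0.274)²·(0.428) / ((0.0639)³·(0.358)·(2.44)²) = 57.8
Qₚ = 57.8 = Kₚ, so the system is already at equilibrium.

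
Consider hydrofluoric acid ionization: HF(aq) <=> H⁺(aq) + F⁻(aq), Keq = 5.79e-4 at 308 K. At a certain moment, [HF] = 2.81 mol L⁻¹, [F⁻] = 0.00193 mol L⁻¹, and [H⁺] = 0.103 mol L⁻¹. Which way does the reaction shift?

toward products

Q = [H⁺]·[F⁻] / [HF] = (0.103)·(0.00193) / (2.81) = 7.07e-5
Q = 7.07e-5 < Keq = 5.79e-4, so the forward reaction proceeds.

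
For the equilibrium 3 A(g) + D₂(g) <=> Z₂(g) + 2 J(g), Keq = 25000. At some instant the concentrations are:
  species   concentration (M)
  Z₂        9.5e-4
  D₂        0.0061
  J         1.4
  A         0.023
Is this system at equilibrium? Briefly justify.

Q = [Z₂]·[J]² / ([A]³·[D₂]) = (9.5e-4)·(1.4)² / ((0.023)³·(0.0061)) = 25000
Q = 25000 = Keq; the system is at equilibrium.

yes, at equilibrium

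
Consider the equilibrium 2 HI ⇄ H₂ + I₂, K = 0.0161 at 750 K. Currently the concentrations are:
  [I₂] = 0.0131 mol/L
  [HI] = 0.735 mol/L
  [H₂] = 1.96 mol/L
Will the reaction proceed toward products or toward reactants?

Q = [H₂]·[I₂] / [HI]² = (1.96)·(0.0131) / (0.735)² = 0.0475
Q = 0.0475 > K = 0.0161, so the reverse reaction proceeds.

in the reverse direction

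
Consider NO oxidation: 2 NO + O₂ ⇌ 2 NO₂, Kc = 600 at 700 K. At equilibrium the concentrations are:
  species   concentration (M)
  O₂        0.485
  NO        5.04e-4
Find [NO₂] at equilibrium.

At equilibrium, Kc = [NO₂]² / ([NO]²·[O₂]) = 600.
([NO₂])² / ((5.04e-4)²·(0.485)) = 600
[NO₂]² = 7.39e-5 ⇒ [NO₂] = 0.00860 M

[NO₂] = 0.00860 M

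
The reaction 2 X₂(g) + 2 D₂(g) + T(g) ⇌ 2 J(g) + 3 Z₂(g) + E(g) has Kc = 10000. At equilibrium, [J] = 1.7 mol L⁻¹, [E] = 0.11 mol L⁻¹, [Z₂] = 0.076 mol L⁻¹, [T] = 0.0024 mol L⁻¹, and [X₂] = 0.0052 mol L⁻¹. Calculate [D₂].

At equilibrium, Kc = [J]²·[Z₂]³·[E] / ([X₂]²·[D₂]²·[T]) = 10000.
(1.7)²·(0.076)³·(0.11) / ((0.0052)²·([D₂])²·(0.0024)) = 10000
[D₂]² = 0.215 ⇒ [D₂] = 0.46 mol L⁻¹

[D₂] = 0.46 mol L⁻¹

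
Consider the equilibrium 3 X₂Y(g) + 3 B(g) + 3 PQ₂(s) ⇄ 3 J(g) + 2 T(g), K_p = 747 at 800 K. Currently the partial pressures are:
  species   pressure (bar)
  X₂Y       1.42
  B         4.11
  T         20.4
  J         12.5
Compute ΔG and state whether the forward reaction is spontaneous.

ΔG = 11.3 kJ/mol; the forward reaction is non-spontaneous

(PQ₂ is a pure solid — omitted from Q_p.)
Q_p = P(J)³·P(T)² / (P(X₂Y)³·P(B)³) = (12.5)³·(20.4)² / ((1.42)³·(4.11)³) = 4090
ΔG = RT ln(Q_p/K_p) = (8.314 J mol⁻¹ K⁻¹)(800 K) × ln(4090/747)
   = (6.651 kJ/mol)(1.700) = 11.3 kJ/mol
ΔG > 0, so the forward reaction is non-spontaneous (proceeds in reverse).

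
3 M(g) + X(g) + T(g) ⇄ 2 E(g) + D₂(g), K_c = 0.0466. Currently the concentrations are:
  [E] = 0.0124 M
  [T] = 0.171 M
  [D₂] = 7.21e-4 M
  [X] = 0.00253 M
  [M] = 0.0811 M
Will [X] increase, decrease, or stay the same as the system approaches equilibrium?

increase

Q_c = [E]²·[D₂] / ([M]³·[X]·[T]) = (0.0124)²·(7.21e-4) / ((0.0811)³·(0.00253)·(0.171)) = 0.480
Q_c = 0.480 > K_c = 0.0466: net reverse reaction.
X is a reactant, so it increases.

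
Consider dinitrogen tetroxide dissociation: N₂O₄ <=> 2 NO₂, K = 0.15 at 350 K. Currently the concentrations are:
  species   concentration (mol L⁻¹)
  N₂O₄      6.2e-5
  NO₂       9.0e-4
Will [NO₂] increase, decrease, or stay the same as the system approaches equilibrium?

Q = [NO₂]² / [N₂O₄] = (9.0e-4)² / (6.2e-5) = 0.013
Q = 0.013 < K = 0.15: net forward reaction.
NO₂ is a product, so it increases.

increase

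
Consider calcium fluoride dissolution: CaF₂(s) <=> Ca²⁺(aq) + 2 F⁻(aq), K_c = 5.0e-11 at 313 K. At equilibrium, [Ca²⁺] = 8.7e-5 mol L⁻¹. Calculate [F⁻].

[F⁻] = 7.6e-4 mol L⁻¹

(CaF₂ is a pure solid — omitted from K_c.)
At equilibrium, K_c = [Ca²⁺]·[F⁻]² = 5.0e-11.
(8.7e-5)·([F⁻])² = 5.0e-11
[F⁻]² = 5.75e-7 ⇒ [F⁻] = 7.6e-4 mol L⁻¹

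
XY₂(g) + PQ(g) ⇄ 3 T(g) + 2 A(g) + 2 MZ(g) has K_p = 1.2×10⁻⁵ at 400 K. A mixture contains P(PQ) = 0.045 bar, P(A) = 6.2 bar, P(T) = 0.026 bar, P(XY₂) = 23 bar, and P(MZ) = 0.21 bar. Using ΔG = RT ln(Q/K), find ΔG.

Q_p = P(T)³·P(A)²·P(MZ)² / (P(XY₂)·P(PQ)) = (0.026)³·(6.2)²·(0.21)² / ((23)·(0.045)) = 2.88×10⁻⁵
ΔG = RT ln(Q_p/K_p) = (8.314 J mol⁻¹ K⁻¹)(400 K) × ln(2.88×10⁻⁵/1.2×10⁻⁵)
   = (3.326 kJ/mol)(0.8755) = 2.91 kJ/mol
ΔG > 0, so the forward reaction is non-spontaneous (proceeds in reverse).

ΔG = 2.91 kJ/mol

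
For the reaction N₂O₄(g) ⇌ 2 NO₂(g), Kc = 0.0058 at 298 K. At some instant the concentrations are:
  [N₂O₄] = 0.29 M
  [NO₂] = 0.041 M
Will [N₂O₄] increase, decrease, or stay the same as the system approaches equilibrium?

Qc = [NO₂]² / [N₂O₄] = (0.041)² / (0.29) = 0.0058
Qc = 0.0058 = Kc; the system is at equilibrium.

stay the same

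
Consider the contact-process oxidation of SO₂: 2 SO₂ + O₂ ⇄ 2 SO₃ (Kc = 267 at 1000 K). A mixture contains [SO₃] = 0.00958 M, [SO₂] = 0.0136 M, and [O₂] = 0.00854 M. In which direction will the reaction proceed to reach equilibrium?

Qc = [SO₃]² / ([SO₂]²·[O₂]) = (0.00958)² / ((0.0136)²·(0.00854)) = 58.1
Qc = 58.1 < Kc = 267, so the forward reaction proceeds.

forward (toward products)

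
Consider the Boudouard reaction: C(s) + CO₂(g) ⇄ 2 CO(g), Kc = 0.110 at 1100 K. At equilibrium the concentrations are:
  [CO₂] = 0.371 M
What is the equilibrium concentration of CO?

(C is a pure solid — omitted from Kc.)
At equilibrium, Kc = [CO]² / [CO₂] = 0.110.
([CO])² / (0.371) = 0.110
[CO]² = 0.0408 ⇒ [CO] = 0.202 M

[CO] = 0.202 M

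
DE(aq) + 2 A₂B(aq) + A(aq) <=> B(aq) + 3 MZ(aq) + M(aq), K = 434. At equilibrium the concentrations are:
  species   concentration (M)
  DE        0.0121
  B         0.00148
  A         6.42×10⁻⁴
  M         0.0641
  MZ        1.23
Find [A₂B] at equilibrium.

[A₂B] = 0.229 M

At equilibrium, K = [B]·[MZ]³·[M] / ([DE]·[A₂B]²·[A]) = 434.
(0.00148)·(1.23)³·(0.0641) / ((0.0121)·([A₂B])²·(6.42×10⁻⁴)) = 434
[A₂B]² = 0.0524 ⇒ [A₂B] = 0.229 M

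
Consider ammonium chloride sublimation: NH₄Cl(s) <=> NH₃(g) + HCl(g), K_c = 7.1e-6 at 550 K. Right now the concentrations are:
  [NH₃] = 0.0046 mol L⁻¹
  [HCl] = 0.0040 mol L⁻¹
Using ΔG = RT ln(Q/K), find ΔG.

(NH₄Cl is a pure solid — omitted from Q_c.)
Q_c = [NH₃]·[HCl] = (0.0046)·(0.0040) = 1.84e-5
ΔG = RT ln(Q_c/K_c) = (8.314 J mol⁻¹ K⁻¹)(550 K) × ln(1.84e-5/7.1e-6)
   = (4.573 kJ/mol)(0.9523) = 4.35 kJ/mol
ΔG > 0, so the forward reaction is non-spontaneous (proceeds in reverse).

ΔG = 4.35 kJ/mol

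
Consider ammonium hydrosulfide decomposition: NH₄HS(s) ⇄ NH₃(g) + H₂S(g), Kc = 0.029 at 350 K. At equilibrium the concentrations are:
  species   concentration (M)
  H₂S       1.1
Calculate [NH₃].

(NH₄HS is a pure solid — omitted from Kc.)
At equilibrium, Kc = [NH₃]·[H₂S] = 0.029.
([NH₃])·(1.1) = 0.029
[NH₃] = 0.0264 = 0.026 M

[NH₃] = 0.026 M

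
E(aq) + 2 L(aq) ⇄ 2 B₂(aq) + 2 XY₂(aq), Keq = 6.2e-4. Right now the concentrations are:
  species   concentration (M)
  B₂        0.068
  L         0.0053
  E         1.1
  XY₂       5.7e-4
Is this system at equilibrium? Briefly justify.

Q = [B₂]²·[XY₂]² / ([E]·[L]²) = (0.068)²·(5.7e-4)² / ((1.1)·(0.0053)²) = 4.9e-5
Q = 4.9e-5 < Keq = 6.2e-4: net forward reaction.

no; Q < K, reaction proceeds forward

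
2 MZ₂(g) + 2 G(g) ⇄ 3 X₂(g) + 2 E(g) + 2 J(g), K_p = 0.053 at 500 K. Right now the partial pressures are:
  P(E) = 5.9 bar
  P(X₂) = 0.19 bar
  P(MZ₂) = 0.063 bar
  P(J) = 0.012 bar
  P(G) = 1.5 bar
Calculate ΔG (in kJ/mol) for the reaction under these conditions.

Q_p = P(X₂)³·P(E)²·P(J)² / (P(MZ₂)²·P(G)²) = (0.19)³·(5.9)²·(0.012)² / ((0.063)²·(1.5)²) = 0.00385
ΔG = RT ln(Q_p/K_p) = (8.314 J mol⁻¹ K⁻¹)(500 K) × ln(0.00385/0.053)
   = (4.157 kJ/mol)(-2.622) = -10.9 kJ/mol
ΔG < 0, so the forward reaction is spontaneous (proceeds forward).

ΔG = -10.9 kJ/mol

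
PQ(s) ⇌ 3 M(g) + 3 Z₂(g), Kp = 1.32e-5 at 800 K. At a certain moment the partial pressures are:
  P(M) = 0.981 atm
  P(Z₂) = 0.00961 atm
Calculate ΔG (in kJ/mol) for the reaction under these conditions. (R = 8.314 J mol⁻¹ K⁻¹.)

ΔG = -18.3 kJ/mol

(PQ is a pure solid — omitted from Qp.)
Qp = P(M)³·P(Z₂)³ = (0.981)³·(0.00961)³ = 8.38e-7
ΔG = RT ln(Qp/Kp) = (8.314 J mol⁻¹ K⁻¹)(800 K) × ln(8.38e-7/1.32e-5)
   = (6.651 kJ/mol)(-2.757) = -18.3 kJ/mol
ΔG < 0, so the forward reaction is spontaneous (proceeds forward).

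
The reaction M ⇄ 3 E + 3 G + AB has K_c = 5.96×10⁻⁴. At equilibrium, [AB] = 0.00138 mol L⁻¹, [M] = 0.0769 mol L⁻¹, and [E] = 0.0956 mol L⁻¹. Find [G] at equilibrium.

[G] = 3.36 mol L⁻¹

At equilibrium, K_c = [E]³·[G]³·[AB] / [M] = 5.96×10⁻⁴.
(0.0956)³·([G])³·(0.00138) / (0.0769) = 5.96×10⁻⁴
[G]³ = 38.0 ⇒ [G] = 3.36 mol L⁻¹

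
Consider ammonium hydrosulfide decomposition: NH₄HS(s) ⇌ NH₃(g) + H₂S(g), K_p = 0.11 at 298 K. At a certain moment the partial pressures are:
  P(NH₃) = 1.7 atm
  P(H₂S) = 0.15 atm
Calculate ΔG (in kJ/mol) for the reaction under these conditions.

(NH₄HS is a pure solid — omitted from Q_p.)
Q_p = P(NH₃)·P(H₂S) = (1.7)·(0.15) = 0.255
ΔG = RT ln(Q_p/K_p) = (8.314 J mol⁻¹ K⁻¹)(298 K) × ln(0.255/0.11)
   = (2.478 kJ/mol)(0.8408) = 2.08 kJ/mol
ΔG > 0, so the forward reaction is non-spontaneous (proceeds in reverse).

ΔG = 2.08 kJ/mol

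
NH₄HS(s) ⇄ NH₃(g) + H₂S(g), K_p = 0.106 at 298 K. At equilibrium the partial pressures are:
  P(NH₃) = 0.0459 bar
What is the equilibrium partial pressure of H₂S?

(NH₄HS is a pure solid — omitted from K_p.)
At equilibrium, K_p = P(NH₃)·P(H₂S) = 0.106.
(0.0459)·(P(H₂S)) = 0.106
P(H₂S) = 2.31 bar

P(H₂S) = 2.31 bar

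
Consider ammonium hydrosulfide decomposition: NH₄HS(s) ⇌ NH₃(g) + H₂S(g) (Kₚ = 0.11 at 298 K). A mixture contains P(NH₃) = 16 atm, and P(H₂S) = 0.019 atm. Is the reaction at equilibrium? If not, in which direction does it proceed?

(NH₄HS is a pure solid — omitted from Qₚ.)
Qₚ = P(NH₃)·P(H₂S) = (16)·(0.019) = 0.30
Qₚ = 0.30 > Kₚ = 0.11, so the reverse reaction proceeds.

in the reverse direction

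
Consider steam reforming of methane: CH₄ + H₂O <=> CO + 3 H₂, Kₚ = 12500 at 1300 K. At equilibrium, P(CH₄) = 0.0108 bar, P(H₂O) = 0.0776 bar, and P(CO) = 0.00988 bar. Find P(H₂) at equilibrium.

P(H₂) = 10.2 bar

At equilibrium, Kₚ = P(CO)·P(H₂)³ / (P(CH₄)·P(H₂O)) = 12500.
(0.00988)·(P(H₂))³ / ((0.0108)·(0.0776)) = 12500
P(H₂)³ = 1060 ⇒ P(H₂) = 10.2 bar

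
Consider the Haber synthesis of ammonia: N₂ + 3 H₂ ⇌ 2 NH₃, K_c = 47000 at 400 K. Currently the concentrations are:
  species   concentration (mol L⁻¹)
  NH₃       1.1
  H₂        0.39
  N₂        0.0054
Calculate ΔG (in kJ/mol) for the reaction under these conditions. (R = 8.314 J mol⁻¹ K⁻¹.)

ΔG = -8.38 kJ/mol

Q_c = [NH₃]² / ([N₂]·[H₂]³) = (1.1)² / ((0.0054)·(0.39)³) = 3780
ΔG = RT ln(Q_c/K_c) = (8.314 J mol⁻¹ K⁻¹)(400 K) × ln(3780/47000)
   = (3.326 kJ/mol)(-2.520) = -8.38 kJ/mol
ΔG < 0, so the forward reaction is spontaneous (proceeds forward).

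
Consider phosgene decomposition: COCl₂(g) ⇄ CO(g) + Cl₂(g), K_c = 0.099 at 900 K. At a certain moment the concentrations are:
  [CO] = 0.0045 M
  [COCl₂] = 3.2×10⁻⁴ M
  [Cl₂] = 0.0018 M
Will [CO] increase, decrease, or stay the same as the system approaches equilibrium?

Q_c = [CO]·[Cl₂] / [COCl₂] = (0.0045)·(0.0018) / (3.2×10⁻⁴) = 0.025
Q_c = 0.025 < K_c = 0.099: net forward reaction.
CO is a product, so it increases.

increase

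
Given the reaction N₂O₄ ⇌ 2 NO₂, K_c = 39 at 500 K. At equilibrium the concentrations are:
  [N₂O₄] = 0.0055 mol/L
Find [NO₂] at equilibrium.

At equilibrium, K_c = [NO₂]² / [N₂O₄] = 39.
([NO₂])² / (0.0055) = 39
[NO₂]² = 0.215 ⇒ [NO₂] = 0.46 mol/L

[NO₂] = 0.46 mol/L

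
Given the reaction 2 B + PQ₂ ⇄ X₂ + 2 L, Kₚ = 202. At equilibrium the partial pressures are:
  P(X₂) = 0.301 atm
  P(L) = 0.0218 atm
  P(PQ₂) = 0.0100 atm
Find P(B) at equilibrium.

At equilibrium, Kₚ = P(X₂)·P(L)² / (P(B)²·P(PQ₂)) = 202.
(0.301)·(0.0218)² / ((P(B))²·(0.0100)) = 202
P(B)² = 7.08×10⁻⁵ ⇒ P(B) = 0.00842 atm

P(B) = 0.00842 atm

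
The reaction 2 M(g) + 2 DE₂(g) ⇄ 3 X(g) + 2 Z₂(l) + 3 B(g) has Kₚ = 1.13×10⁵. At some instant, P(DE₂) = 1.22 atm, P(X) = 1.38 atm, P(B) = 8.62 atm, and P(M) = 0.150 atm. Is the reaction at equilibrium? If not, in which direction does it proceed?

(Z₂ is a pure liquid — omitted from Qₚ.)
Qₚ = P(X)³·P(B)³ / (P(M)²·P(DE₂)²) = (1.38)³·(8.62)³ / ((0.150)²·(1.22)²) = 50300
Qₚ = 50300 < Kₚ = 1.13×10⁵, so the forward reaction proceeds.

toward products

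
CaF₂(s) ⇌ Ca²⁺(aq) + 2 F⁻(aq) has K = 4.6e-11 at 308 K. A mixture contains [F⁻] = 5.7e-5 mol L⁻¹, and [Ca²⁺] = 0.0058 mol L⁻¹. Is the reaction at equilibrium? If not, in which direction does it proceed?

forward (toward products)

(CaF₂ is a pure solid — omitted from Q.)
Q = [Ca²⁺]·[F⁻]² = (0.0058)·(5.7e-5)² = 1.9e-11
Q = 1.9e-11 < K = 4.6e-11, so the forward reaction proceeds.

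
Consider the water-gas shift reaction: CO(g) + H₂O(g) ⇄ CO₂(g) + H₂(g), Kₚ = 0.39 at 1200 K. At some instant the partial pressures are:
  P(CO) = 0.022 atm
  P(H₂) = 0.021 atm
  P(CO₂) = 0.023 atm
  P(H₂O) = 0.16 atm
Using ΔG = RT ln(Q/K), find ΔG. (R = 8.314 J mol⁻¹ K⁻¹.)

ΔG = -10.4 kJ/mol

Qₚ = P(CO₂)·P(H₂) / (P(CO)·P(H₂O)) = (0.023)·(0.021) / ((0.022)·(0.16)) = 0.137
ΔG = RT ln(Qₚ/Kₚ) = (8.314 J mol⁻¹ K⁻¹)(1200 K) × ln(0.137/0.39)
   = (9.977 kJ/mol)(-1.046) = -10.4 kJ/mol
ΔG < 0, so the forward reaction is spontaneous (proceeds forward).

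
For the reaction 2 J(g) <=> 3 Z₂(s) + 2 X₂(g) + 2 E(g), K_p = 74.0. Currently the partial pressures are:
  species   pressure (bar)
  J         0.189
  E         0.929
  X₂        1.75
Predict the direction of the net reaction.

neither direction; the system is at equilibrium

(Z₂ is a pure solid — omitted from Q_p.)
Q_p = P(X₂)²·P(E)² / P(J)² = (1.75)²·(0.929)² / (0.189)² = 74.0
Q_p = 74.0 = K_p, so the system is already at equilibrium.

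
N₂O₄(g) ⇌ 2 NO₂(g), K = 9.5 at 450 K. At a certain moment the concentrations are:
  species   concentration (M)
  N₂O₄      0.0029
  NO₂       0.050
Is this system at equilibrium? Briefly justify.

no; Q < K, reaction proceeds forward

Q = [NO₂]² / [N₂O₄] = (0.050)² / (0.0029) = 0.86
Q = 0.86 < K = 9.5: net forward reaction.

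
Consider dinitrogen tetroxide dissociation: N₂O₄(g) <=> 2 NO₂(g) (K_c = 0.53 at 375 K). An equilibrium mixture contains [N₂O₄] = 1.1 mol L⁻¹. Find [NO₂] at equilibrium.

[NO₂] = 0.76 mol L⁻¹

At equilibrium, K_c = [NO₂]² / [N₂O₄] = 0.53.
([NO₂])² / (1.1) = 0.53
[NO₂]² = 0.583 ⇒ [NO₂] = 0.76 mol L⁻¹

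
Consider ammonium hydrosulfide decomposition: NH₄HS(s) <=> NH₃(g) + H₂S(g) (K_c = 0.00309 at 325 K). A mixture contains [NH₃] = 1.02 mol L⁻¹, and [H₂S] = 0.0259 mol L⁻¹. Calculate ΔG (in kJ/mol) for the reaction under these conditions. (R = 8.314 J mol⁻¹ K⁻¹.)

ΔG = 5.80 kJ/mol

(NH₄HS is a pure solid — omitted from Q_c.)
Q_c = [NH₃]·[H₂S] = (1.02)·(0.0259) = 0.0264
ΔG = RT ln(Q_c/K_c) = (8.314 J mol⁻¹ K⁻¹)(325 K) × ln(0.0264/0.00309)
   = (2.702 kJ/mol)(2.145) = 5.80 kJ/mol
ΔG > 0, so the forward reaction is non-spontaneous (proceeds in reverse).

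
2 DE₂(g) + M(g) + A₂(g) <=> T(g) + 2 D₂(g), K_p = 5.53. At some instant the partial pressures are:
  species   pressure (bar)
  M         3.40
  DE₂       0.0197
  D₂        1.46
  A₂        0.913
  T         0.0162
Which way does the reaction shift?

Q_p = P(T)·P(D₂)² / (P(DE₂)²·P(M)·P(A₂)) = (0.0162)·(1.46)² / ((0.0197)²·(3.40)·(0.913)) = 28.7
Q_p = 28.7 > K_p = 5.53, so the reverse reaction proceeds.

toward reactants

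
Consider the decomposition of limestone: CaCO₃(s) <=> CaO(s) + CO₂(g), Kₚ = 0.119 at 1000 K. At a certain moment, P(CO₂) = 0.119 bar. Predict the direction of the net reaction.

neither direction; the system is at equilibrium

(CaCO₃, CaO are pure solids — omitted from Qₚ.)
Qₚ = P(CO₂) = 0.119
Qₚ = 0.119 = Kₚ, so the system is already at equilibrium.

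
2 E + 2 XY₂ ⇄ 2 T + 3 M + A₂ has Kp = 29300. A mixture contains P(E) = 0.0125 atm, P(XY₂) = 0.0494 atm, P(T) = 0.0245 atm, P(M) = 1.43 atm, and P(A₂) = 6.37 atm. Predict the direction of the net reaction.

no net change (already at equilibrium)

Qp = P(T)²·P(M)³·P(A₂) / (P(E)²·P(XY₂)²) = (0.0245)²·(1.43)³·(6.37) / ((0.0125)²·(0.0494)²) = 29300
Qp = 29300 = Kp, so the system is already at equilibrium.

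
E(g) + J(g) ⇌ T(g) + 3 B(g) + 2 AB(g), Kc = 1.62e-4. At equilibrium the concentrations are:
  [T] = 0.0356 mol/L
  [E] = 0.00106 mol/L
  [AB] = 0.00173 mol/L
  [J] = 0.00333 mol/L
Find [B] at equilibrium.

At equilibrium, Kc = [T]·[B]³·[AB]² / ([E]·[J]) = 1.62e-4.
(0.0356)·([B])³·(0.00173)² / ((0.00106)·(0.00333)) = 1.62e-4
[B]³ = 0.00537 ⇒ [B] = 0.175 mol/L

[B] = 0.175 mol/L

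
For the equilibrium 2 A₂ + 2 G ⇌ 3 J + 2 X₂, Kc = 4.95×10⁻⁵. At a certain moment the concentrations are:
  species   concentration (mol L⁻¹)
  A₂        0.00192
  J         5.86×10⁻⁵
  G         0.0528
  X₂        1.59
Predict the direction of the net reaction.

neither direction; the system is at equilibrium

Qc = [J]³·[X₂]² / ([A₂]²·[G]²) = (5.86×10⁻⁵)³·(1.59)² / ((0.00192)²·(0.0528)²) = 4.95×10⁻⁵
Qc = 4.95×10⁻⁵ = Kc, so the system is already at equilibrium.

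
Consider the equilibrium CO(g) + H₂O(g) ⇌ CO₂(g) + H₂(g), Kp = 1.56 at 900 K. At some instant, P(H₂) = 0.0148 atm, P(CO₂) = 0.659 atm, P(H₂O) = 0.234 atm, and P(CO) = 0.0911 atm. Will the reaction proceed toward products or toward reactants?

Qp = P(CO₂)·P(H₂) / (P(CO)·P(H₂O)) = (0.659)·(0.0148) / ((0.0911)·(0.234)) = 0.458
Qp = 0.458 < Kp = 1.56, so the forward reaction proceeds.

forward (toward products)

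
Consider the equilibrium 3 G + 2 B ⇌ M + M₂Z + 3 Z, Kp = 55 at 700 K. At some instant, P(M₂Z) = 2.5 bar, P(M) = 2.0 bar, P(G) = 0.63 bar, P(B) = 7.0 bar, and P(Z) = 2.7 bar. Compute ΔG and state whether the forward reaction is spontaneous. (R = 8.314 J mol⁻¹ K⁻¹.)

Qp = P(M)·P(M₂Z)·P(Z)³ / (P(G)³·P(B)²) = (2.0)·(2.5)·(2.7)³ / ((0.63)³·(7.0)²) = 8.03
ΔG = RT ln(Qp/Kp) = (8.314 J mol⁻¹ K⁻¹)(700 K) × ln(8.03/55)
   = (5.820 kJ/mol)(-1.924) = -11.2 kJ/mol
ΔG < 0, so the forward reaction is spontaneous (proceeds forward).

ΔG = -11.2 kJ/mol; the forward reaction is spontaneous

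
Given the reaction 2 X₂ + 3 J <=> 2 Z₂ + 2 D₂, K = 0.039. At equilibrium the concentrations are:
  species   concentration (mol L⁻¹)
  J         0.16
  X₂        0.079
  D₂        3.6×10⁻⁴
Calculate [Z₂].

At equilibrium, K = [Z₂]²·[D₂]² / ([X₂]²·[J]³) = 0.039.
([Z₂])²·(3.6×10⁻⁴)² / ((0.079)²·(0.16)³) = 0.039
[Z₂]² = 7.69 ⇒ [Z₂] = 2.8 mol L⁻¹

[Z₂] = 2.8 mol L⁻¹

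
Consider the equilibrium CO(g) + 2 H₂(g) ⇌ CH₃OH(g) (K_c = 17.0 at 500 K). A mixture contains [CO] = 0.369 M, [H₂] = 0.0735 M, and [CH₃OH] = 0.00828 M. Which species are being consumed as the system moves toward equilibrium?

Q_c = [CH₃OH] / ([CO]·[H₂]²) = (0.00828) / ((0.369)·(0.0735)²) = 4.15
Q_c = 4.15 < K_c = 17.0: net forward reaction.

CO, H₂ (reactants)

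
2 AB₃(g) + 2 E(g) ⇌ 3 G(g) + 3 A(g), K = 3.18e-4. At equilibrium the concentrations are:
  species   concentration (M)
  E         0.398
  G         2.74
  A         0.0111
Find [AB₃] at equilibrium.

At equilibrium, K = [G]³·[A]³ / ([AB₃]²·[E]²) = 3.18e-4.
(2.74)³·(0.0111)³ / (([AB₃])²·(0.398)²) = 3.18e-4
[AB₃]² = 0.559 ⇒ [AB₃] = 0.747 M

[AB₃] = 0.747 M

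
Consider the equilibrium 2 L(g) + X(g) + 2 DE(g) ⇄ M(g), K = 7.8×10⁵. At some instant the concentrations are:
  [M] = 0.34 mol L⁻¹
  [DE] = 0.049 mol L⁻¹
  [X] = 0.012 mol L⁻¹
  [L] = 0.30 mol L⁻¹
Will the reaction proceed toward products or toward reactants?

Q = [M] / ([L]²·[X]·[DE]²) = (0.34) / ((0.30)²·(0.012)·(0.049)²) = 1.3×10⁵
Q = 1.3×10⁵ < K = 7.8×10⁵, so the forward reaction proceeds.

toward products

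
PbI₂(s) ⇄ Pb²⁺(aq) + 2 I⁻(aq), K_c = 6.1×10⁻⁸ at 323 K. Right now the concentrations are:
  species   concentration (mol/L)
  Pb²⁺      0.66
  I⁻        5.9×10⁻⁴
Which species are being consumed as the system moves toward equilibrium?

(PbI₂ is a pure solid — omitted from Q_c.)
Q_c = [Pb²⁺]·[I⁻]² = (0.66)·(5.9×10⁻⁴)² = 2.3×10⁻⁷
Q_c = 2.3×10⁻⁷ > K_c = 6.1×10⁻⁸: net reverse reaction.

Pb²⁺, I⁻ (products)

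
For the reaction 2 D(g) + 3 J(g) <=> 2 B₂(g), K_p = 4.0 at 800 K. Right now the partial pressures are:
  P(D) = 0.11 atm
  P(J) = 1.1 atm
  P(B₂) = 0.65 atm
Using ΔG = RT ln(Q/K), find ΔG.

Q_p = P(B₂)² / (P(D)²·P(J)³) = (0.65)² / ((0.11)²·(1.1)³) = 26.2
ΔG = RT ln(Q_p/K_p) = (8.314 J mol⁻¹ K⁻¹)(800 K) × ln(26.2/4.0)
   = (6.651 kJ/mol)(1.879) = 12.5 kJ/mol
ΔG > 0, so the forward reaction is non-spontaneous (proceeds in reverse).

ΔG = 12.5 kJ/mol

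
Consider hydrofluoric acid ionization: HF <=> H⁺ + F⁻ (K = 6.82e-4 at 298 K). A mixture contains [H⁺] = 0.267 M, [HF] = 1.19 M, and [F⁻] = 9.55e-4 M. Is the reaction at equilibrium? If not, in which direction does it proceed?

to the right

Q = [H⁺]·[F⁻] / [HF] = (0.267)·(9.55e-4) / (1.19) = 2.14e-4
Q = 2.14e-4 < K = 6.82e-4, so the forward reaction proceeds.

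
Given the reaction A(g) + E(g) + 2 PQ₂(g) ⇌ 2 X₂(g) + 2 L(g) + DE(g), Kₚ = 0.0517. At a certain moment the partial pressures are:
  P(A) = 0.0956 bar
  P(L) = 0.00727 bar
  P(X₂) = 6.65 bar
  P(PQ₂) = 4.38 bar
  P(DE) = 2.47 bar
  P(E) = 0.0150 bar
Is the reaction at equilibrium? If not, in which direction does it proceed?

Qₚ = P(X₂)²·P(L)²·P(DE) / (P(A)·P(E)·P(PQ₂)²) = (6.65)²·(0.00727)²·(2.47) / ((0.0956)·(0.0150)·(4.38)²) = 0.210
Qₚ = 0.210 > Kₚ = 0.0517, so the reverse reaction proceeds.

to the left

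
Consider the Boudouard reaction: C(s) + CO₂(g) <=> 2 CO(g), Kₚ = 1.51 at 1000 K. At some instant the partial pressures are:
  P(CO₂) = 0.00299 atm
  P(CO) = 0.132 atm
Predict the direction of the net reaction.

(C is a pure solid — omitted from Qₚ.)
Qₚ = P(CO)² / P(CO₂) = (0.132)² / (0.00299) = 5.83
Qₚ = 5.83 > Kₚ = 1.51, so the reverse reaction proceeds.

in the reverse direction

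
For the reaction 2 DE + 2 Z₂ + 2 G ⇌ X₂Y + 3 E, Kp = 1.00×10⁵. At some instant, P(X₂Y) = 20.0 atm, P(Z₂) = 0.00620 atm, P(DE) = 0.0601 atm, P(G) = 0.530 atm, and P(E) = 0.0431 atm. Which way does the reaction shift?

to the right

Qp = P(X₂Y)·P(E)³ / (P(DE)²·P(Z₂)²·P(G)²) = (20.0)·(0.0431)³ / ((0.0601)²·(0.00620)²·(0.530)²) = 41100
Qp = 41100 < Kp = 1.00×10⁵, so the forward reaction proceeds.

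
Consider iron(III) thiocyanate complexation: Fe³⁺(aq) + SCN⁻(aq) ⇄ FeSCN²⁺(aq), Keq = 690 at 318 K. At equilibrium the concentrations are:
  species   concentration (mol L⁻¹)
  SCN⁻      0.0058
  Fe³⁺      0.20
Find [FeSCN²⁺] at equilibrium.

At equilibrium, Keq = [FeSCN²⁺] / ([Fe³⁺]·[SCN⁻]) = 690.
([FeSCN²⁺]) / ((0.20)·(0.0058)) = 690
[FeSCN²⁺] = 0.800 = 0.80 mol L⁻¹

[FeSCN²⁺] = 0.80 mol L⁻¹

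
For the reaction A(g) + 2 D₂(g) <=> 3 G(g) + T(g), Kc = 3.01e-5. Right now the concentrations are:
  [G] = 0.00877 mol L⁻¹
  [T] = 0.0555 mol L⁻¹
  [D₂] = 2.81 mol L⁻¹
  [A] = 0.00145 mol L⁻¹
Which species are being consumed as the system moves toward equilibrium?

Qc = [G]³·[T] / ([A]·[D₂]²) = (0.00877)³·(0.0555) / ((0.00145)·(2.81)²) = 3.27e-6
Qc = 3.27e-6 < Kc = 3.01e-5: net forward reaction.

A, D₂ (reactants)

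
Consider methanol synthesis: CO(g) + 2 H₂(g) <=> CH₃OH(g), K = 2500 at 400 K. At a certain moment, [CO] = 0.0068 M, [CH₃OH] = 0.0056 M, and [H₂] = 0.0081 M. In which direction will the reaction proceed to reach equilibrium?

Q = [CH₃OH] / ([CO]·[H₂]²) = (0.0056) / ((0.0068)·(0.0081)²) = 13000
Q = 13000 > K = 2500, so the reverse reaction proceeds.

reverse (toward reactants)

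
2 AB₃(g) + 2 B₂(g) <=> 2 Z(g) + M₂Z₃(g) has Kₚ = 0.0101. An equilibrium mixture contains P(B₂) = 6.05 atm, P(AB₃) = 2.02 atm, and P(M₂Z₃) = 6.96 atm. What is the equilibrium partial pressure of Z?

P(Z) = 0.466 atm

At equilibrium, Kₚ = P(Z)²·P(M₂Z₃) / (P(AB₃)²·P(B₂)²) = 0.0101.
(P(Z))²·(6.96) / ((2.02)²·(6.05)²) = 0.0101
P(Z)² = 0.217 ⇒ P(Z) = 0.466 atm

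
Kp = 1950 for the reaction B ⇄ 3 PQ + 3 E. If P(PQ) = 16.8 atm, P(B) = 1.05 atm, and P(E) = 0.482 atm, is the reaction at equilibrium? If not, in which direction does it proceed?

Qp = P(PQ)³·P(E)³ / P(B) = (16.8)³·(0.482)³ / (1.05) = 506
Qp = 506 < Kp = 1950, so the forward reaction proceeds.

to the right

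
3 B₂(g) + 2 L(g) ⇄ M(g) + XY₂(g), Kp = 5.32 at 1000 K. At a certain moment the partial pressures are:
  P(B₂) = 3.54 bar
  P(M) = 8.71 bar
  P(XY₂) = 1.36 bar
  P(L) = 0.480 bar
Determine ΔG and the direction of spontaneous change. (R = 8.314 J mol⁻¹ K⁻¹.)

ΔG = -12.7 kJ/mol; the forward reaction is spontaneous

Qp = P(M)·P(XY₂) / (P(B₂)³·P(L)²) = (8.71)·(1.36) / ((3.54)³·(0.480)²) = 1.16
ΔG = RT ln(Qp/Kp) = (8.314 J mol⁻¹ K⁻¹)(1000 K) × ln(1.16/5.32)
   = (8.314 kJ/mol)(-1.523) = -12.7 kJ/mol
ΔG < 0, so the forward reaction is spontaneous (proceeds forward).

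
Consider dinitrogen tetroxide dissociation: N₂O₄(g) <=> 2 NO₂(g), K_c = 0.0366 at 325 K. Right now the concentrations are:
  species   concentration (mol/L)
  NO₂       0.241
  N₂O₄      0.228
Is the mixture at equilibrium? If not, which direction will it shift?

Q_c = [NO₂]² / [N₂O₄] = (0.241)² / (0.228) = 0.255
Q_c = 0.255 > K_c = 0.0366: net reverse reaction.

no; Q > K, reaction proceeds in reverse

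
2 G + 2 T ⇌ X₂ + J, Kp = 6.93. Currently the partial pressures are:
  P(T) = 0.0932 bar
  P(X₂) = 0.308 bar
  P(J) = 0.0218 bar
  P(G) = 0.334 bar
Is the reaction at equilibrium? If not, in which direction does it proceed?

no net change (already at equilibrium)

Qp = P(X₂)·P(J) / (P(G)²·P(T)²) = (0.308)·(0.0218) / ((0.334)²·(0.0932)²) = 6.93
Qp = 6.93 = Kp, so the system is already at equilibrium.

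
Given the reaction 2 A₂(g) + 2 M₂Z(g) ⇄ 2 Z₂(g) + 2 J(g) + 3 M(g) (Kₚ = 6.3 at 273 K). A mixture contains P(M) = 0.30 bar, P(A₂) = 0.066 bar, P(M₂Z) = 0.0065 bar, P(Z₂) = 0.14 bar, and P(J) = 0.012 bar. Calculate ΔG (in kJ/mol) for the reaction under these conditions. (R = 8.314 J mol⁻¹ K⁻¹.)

Qₚ = P(Z₂)²·P(J)²·P(M)³ / (P(A₂)²·P(M₂Z)²) = (0.14)²·(0.012)²·(0.30)³ / ((0.066)²·(0.0065)²) = 0.414
ΔG = RT ln(Qₚ/Kₚ) = (8.314 J mol⁻¹ K⁻¹)(273 K) × ln(0.414/6.3)
   = (2.270 kJ/mol)(-2.722) = -6.18 kJ/mol
ΔG < 0, so the forward reaction is spontaneous (proceeds forward).

ΔG = -6.18 kJ/mol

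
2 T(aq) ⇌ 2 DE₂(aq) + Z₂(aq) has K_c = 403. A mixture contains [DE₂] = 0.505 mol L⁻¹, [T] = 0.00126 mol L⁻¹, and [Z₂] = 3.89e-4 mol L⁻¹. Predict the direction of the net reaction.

toward products

Q_c = [DE₂]²·[Z₂] / [T]² = (0.505)²·(3.89e-4) / (0.00126)² = 62.5
Q_c = 62.5 < K_c = 403, so the forward reaction proceeds.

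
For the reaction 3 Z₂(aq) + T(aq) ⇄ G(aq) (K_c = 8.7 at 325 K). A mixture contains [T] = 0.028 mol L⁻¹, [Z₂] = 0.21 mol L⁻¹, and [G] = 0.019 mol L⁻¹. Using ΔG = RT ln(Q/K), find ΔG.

Q_c = [G] / ([Z₂]³·[T]) = (0.019) / ((0.21)³·(0.028)) = 73.3
ΔG = RT ln(Q_c/K_c) = (8.314 J mol⁻¹ K⁻¹)(325 K) × ln(73.3/8.7)
   = (2.702 kJ/mol)(2.131) = 5.76 kJ/mol
ΔG > 0, so the forward reaction is non-spontaneous (proceeds in reverse).

ΔG = 5.76 kJ/mol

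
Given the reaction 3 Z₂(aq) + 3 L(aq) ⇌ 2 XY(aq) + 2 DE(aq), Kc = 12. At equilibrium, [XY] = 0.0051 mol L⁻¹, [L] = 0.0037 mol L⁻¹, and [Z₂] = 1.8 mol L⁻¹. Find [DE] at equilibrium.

At equilibrium, Kc = [XY]²·[DE]² / ([Z₂]³·[L]³) = 12.
(0.0051)²·([DE])² / ((1.8)³·(0.0037)³) = 12
[DE]² = 0.136 ⇒ [DE] = 0.37 mol L⁻¹

[DE] = 0.37 mol L⁻¹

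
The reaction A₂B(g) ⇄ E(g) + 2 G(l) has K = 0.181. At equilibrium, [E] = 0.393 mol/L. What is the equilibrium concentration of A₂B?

[A₂B] = 2.17 mol/L

(G is a pure liquid — omitted from K.)
At equilibrium, K = [E] / [A₂B] = 0.181.
(0.393) / ([A₂B]) = 0.181
[A₂B] = 2.17 mol/L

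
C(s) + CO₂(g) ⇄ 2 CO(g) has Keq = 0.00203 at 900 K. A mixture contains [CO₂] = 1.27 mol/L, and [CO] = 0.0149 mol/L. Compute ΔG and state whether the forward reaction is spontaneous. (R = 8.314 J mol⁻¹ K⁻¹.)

(C is a pure solid — omitted from Q.)
Q = [CO]² / [CO₂] = (0.0149)² / (1.27) = 1.75×10⁻⁴
ΔG = RT ln(Q/Keq) = (8.314 J mol⁻¹ K⁻¹)(900 K) × ln(1.75×10⁻⁴/0.00203)
   = (7.483 kJ/mol)(-2.451) = -18.3 kJ/mol
ΔG < 0, so the forward reaction is spontaneous (proceeds forward).

ΔG = -18.3 kJ/mol; the forward reaction is spontaneous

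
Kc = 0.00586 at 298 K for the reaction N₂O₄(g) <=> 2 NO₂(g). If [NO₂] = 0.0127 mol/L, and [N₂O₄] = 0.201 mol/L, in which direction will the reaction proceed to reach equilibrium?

forward (toward products)

Qc = [NO₂]² / [N₂O₄] = (0.0127)² / (0.201) = 8.02×10⁻⁴
Qc = 8.02×10⁻⁴ < Kc = 0.00586, so the forward reaction proceeds.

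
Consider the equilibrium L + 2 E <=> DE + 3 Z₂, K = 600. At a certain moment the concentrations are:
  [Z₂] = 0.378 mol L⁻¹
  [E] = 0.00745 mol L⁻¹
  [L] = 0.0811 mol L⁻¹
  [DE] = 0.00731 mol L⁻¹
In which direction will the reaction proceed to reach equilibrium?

in the forward direction

Q = [DE]·[Z₂]³ / ([L]·[E]²) = (0.00731)·(0.378)³ / ((0.0811)·(0.00745)²) = 87.7
Q = 87.7 < K = 600, so the forward reaction proceeds.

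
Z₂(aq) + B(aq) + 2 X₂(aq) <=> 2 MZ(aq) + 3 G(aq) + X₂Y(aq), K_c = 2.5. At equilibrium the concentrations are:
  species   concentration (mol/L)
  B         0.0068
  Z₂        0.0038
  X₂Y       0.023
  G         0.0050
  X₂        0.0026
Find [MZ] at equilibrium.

[MZ] = 0.39 mol/L

At equilibrium, K_c = [MZ]²·[G]³·[X₂Y] / ([Z₂]·[B]·[X₂]²) = 2.5.
([MZ])²·(0.0050)³·(0.023) / ((0.0038)·(0.0068)·(0.0026)²) = 2.5
[MZ]² = 0.152 ⇒ [MZ] = 0.39 mol/L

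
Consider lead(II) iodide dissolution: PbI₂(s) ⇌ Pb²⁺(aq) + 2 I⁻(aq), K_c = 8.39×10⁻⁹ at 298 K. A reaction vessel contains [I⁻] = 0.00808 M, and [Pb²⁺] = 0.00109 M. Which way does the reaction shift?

in the reverse direction

(PbI₂ is a pure solid — omitted from Q_c.)
Q_c = [Pb²⁺]·[I⁻]² = (0.00109)·(0.00808)² = 7.12×10⁻⁸
Q_c = 7.12×10⁻⁸ > K_c = 8.39×10⁻⁹, so the reverse reaction proceeds.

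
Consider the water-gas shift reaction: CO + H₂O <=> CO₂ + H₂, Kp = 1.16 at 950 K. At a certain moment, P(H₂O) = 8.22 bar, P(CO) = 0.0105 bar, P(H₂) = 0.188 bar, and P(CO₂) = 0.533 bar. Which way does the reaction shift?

at equilibrium

Qp = P(CO₂)·P(H₂) / (P(CO)·P(H₂O)) = (0.533)·(0.188) / ((0.0105)·(8.22)) = 1.16
Qp = 1.16 = Kp, so the system is already at equilibrium.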